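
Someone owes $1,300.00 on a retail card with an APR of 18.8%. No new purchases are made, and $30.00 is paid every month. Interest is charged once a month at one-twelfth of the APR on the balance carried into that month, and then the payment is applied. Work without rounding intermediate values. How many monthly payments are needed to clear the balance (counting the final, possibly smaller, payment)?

Monthly rate r = 18.8%/12 = 1.56667% = 0.0156667.
Recurrence: B ← B·(1+r) − $30.00.
Month 1: interest $20.37; balance after payment $1,290.37.
Month 2: interest $20.22; balance after payment $1,280.58.
Closed form: n = −ln(1 − rB₀/P)/ln(1+r) = −ln(0.32111)/ln(1.01567) ≈ 73.075, so the balance reaches zero during payment 74.

74 months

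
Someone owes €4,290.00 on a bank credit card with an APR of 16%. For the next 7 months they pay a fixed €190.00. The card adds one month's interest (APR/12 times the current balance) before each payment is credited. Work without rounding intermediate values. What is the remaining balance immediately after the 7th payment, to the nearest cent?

Monthly rate r = 16%/12 = 1.33333% = 0.0133333.
Each month: B ← B·(1+r) − €190.00.
Month 1: interest €57.20; balance after payment €4,157.20.
Month 2: interest €55.43; balance after payment €4,022.63.
Month 3: interest €53.64; balance after payment €3,886.26.
Month 4: interest €51.82; balance after payment €3,748.08.
Month 5: interest €49.97; balance after payment €3,608.06.
Month 6: interest €48.11; balance after payment €3,466.16.
Month 7: interest €46.22; balance after payment €3,322.38.

€3,322.38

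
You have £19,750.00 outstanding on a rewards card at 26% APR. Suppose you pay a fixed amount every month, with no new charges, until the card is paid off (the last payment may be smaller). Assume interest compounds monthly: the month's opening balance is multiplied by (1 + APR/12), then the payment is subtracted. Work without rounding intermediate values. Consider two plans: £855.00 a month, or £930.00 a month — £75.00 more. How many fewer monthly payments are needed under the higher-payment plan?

4 fewer payments

Monthly rate r = 26%/12 = 2.16667% = 0.0216667.
At £855.00/mo: n = ⌈−ln(1 − rB₀/P)/ln(1+r)⌉ = 33 payments (last £328.98); total interest = total paid − £19,750.00 = £7,938.98.
At £930.00/mo: 29 payments (last £706.02); total interest £6,996.02.
Payments saved = 33 − 29 = 4.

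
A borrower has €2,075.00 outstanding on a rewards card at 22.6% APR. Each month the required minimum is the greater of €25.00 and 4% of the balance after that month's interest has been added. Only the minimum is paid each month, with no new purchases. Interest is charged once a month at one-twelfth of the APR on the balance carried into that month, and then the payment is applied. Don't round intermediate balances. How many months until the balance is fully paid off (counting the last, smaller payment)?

Monthly rate r = 22.6%/12 = 1.88333% = 0.0188333.
While 4% of the post-interest balance exceeds €25.00, each month B ← (B·(1+r))·(1 − 0.04), i.e. B shrinks by the factor (1+r)·0.96 = 0.97808.
This holds for months 1–55. Entering month 56 the balance is €613.21; 4% of the post-interest balance is now below €25.00, so the flat €25.00 minimum applies from here.
From month 56 a fixed €25.00 at rate r clears €613.21 in 34 more payments. Total: 55 + 34 = 89 months.

89 months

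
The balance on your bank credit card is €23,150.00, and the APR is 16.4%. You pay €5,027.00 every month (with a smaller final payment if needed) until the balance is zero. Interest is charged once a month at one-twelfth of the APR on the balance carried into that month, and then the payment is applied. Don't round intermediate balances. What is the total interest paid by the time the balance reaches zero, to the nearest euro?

Monthly rate r = 16.4%/12 = 1.36667% = 0.0136667.
Payoff takes n = ⌈−ln(1 − rB₀/P)/ln(1+r)⌉ = ⌈4.789⌉ = 5 payments; the last is €3,971.27.
Total paid = 4·€5,027.00 + €3,971.27 = €24,079.27.
Total interest = total paid − principal = €24,079.27 − €23,150.00 = €929.27.

€929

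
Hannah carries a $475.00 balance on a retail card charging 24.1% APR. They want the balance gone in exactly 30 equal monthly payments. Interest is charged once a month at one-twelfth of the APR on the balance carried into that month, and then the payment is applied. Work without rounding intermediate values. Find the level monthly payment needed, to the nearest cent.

Monthly rate r = 24.1%/12 = 2.00833% = 0.0200833.
Level-payment amortization: P = B₀·r / (1 − (1+r)^(−n)) = 475.00·0.0200833 / (1 − 1.02008^(−30)).
Denominator 1 − (1+r)^(−30) = 0.449280514.
P = 9.53958 / 0.449280514 ≈ 21.23.

$21.23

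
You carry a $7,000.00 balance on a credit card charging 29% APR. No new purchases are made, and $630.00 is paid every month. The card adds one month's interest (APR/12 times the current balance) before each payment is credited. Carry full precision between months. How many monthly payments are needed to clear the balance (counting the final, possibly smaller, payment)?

14 payments

Monthly rate r = 29%/12 = 2.41667% = 0.0241667.
Recurrence: B ← B·(1+r) − $630.00.
Month 1: interest $169.17; balance after payment $6,539.17.
Month 2: interest $158.03; balance after payment $6,067.20.
Closed form: n = −ln(1 − rB₀/P)/ln(1+r) = −ln(0.73148)/ln(1.02417) ≈ 13.094, so the balance reaches zero during payment 14.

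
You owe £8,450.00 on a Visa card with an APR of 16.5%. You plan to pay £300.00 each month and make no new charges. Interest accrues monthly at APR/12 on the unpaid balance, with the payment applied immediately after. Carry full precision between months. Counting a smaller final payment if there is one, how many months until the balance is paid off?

Monthly rate r = 16.5%/12 = 1.375% = 0.01375.
Recurrence: B ← B·(1+r) − £300.00.
Month 1: interest £116.19; balance after payment £8,266.19.
Month 2: interest £113.66; balance after payment £8,079.85.
Closed form: n = −ln(1 − rB₀/P)/ln(1+r) = −ln(0.61271)/ln(1.01375) ≈ 35.871, so the balance reaches zero during payment 36.

36 payments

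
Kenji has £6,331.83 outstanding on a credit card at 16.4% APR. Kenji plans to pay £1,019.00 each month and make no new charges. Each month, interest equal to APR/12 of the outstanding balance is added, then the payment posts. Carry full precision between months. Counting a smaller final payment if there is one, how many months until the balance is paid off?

7 months

Monthly rate r = 16.4%/12 = 1.36667% = 0.0136667.
Recurrence: B ← B·(1+r) − £1,019.00.
Month 1: interest £86.54; balance after payment £5,399.37.
Month 2: interest £73.79; balance after payment £4,454.16.
Closed form: n = −ln(1 − rB₀/P)/ln(1+r) = −ln(0.91508)/ln(1.01367) ≈ 6.538, so the balance reaches zero during payment 7.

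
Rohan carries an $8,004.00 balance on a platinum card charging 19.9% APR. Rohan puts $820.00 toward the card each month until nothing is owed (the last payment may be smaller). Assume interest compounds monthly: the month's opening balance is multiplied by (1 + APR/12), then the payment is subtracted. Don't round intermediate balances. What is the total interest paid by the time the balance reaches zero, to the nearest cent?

$800.97

Monthly rate r = 19.9%/12 = 1.65833% = 0.0165833.
Payoff takes n = ⌈−ln(1 − rB₀/P)/ln(1+r)⌉ = ⌈10.736⌉ = 11 payments; the last is $604.97.
Total paid = 10·$820.00 + $604.97 = $8,804.97.
Total interest = total paid − principal = $8,804.97 − $8,004.00 = $800.97.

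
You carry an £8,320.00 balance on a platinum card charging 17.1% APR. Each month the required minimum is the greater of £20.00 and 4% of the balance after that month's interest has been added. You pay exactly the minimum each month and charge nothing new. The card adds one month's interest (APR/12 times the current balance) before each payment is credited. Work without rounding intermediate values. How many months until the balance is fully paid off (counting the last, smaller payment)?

Monthly rate r = 17.1%/12 = 1.425% = 0.01425.
While 4% of the post-interest balance exceeds £20.00, each month B ← (B·(1+r))·(1 − 0.04), i.e. B shrinks by the factor (1+r)·0.96 = 0.97368.
This holds for months 1–106. Entering month 107 the balance is £492.32; 4% of the post-interest balance is now below £20.00, so the flat £20.00 minimum applies from here.
From month 107 a fixed £20.00 at rate r clears £492.32 in 31 more payments. Total: 106 + 31 = 137 months.

137 months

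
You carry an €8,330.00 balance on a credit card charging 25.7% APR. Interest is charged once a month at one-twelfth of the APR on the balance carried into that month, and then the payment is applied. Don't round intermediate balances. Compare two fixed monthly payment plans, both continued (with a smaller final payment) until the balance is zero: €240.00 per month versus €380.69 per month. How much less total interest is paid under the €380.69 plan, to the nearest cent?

Monthly rate r = 25.7%/12 = 2.14167% = 0.0214167.
At €240.00/mo: n = ⌈−ln(1 − rB₀/P)/ln(1+r)⌉ = 65 payments (last €43.36); total interest = total paid − €8,330.00 = €7,073.36.
At €380.69/mo: 30 payments (last €319.63); total interest €3,029.64.
Interest saved = €7,073.36 − €3,029.64 = €4,043.72.

€4,043.72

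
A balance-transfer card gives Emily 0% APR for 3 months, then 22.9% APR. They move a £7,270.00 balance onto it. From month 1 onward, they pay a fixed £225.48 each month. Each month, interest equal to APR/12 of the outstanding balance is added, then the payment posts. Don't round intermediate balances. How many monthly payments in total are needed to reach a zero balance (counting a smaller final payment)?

47 months

Promo months 1–3 at r₀ = 0%/12 = 0; months 4+ at r₁ = 22.9%/12 = 0.0190833.
After month 3 (no interest yet): B = £7,270.00 − 3·£225.48 = £6,593.56.
Then at r₁ with £225.48/mo: n₂ = −ln(1 − r₁·B/P)/ln(1+r₁) ≈ 43.20 → 44 more payments.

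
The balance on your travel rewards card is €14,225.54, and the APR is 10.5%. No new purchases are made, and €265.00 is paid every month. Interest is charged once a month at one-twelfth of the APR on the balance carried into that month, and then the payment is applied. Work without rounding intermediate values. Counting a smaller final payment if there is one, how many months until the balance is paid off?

73 payments

Monthly rate r = 10.5%/12 = 0.875% = 0.00875.
Recurrence: B ← B·(1+r) − €265.00.
Month 1: interest €124.47; balance after payment €14,085.01.
Month 2: interest €123.24; balance after payment €13,943.26.
Closed form: n = −ln(1 − rB₀/P)/ln(1+r) = −ln(0.53029)/ln(1.00875) ≈ 72.812, so the balance reaches zero during payment 73.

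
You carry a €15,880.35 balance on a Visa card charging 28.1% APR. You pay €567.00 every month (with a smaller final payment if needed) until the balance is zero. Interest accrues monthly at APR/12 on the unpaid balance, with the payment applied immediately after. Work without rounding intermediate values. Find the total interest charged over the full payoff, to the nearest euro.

Monthly rate r = 28.1%/12 = 2.34167% = 0.0234167.
Payoff takes n = ⌈−ln(1 − rB₀/P)/ln(1+r)⌉ = ⌈46.083⌉ = 47 payments; the last is €47.50.
Total paid = 46·€567.00 + €47.50 = €26,129.50.
Total interest = total paid − principal = €26,129.50 − €15,880.35 = €10,249.15.

€10,249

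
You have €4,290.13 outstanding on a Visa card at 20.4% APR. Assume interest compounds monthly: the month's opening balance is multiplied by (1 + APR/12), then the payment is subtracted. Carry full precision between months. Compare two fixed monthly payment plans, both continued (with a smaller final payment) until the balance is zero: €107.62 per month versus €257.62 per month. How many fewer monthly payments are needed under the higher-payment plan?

48 fewer payments

Monthly rate r = 20.4%/12 = 1.7% = 0.017.
At €107.62/mo: n = ⌈−ln(1 − rB₀/P)/ln(1+r)⌉ = 68 payments (last €17.95); total interest = total paid − €4,290.13 = €2,938.36.
At €257.62/mo: 20 payments (last €191.96); total interest €796.61.
Payments saved = 68 − 20 = 48.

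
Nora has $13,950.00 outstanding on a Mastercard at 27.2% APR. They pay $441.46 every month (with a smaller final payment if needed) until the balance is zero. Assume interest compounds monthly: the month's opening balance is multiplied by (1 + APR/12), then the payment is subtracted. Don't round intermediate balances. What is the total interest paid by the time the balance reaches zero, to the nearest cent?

$10,861.87

Monthly rate r = 27.2%/12 = 2.26667% = 0.0226667.
Payoff takes n = ⌈−ln(1 − rB₀/P)/ln(1+r)⌉ = ⌈56.202⌉ = 57 payments; the last is $90.11.
Total paid = 56·$441.46 + $90.11 = $24,811.87.
Total interest = total paid − principal = $24,811.87 − $13,950.00 = $10,861.87.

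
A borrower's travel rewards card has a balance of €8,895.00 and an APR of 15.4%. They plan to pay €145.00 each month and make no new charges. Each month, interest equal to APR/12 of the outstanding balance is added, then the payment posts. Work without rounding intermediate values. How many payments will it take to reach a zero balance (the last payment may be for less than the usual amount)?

122 months

Monthly rate r = 15.4%/12 = 1.28333% = 0.0128333.
Recurrence: B ← B·(1+r) − €145.00.
Month 1: interest €114.15; balance after payment €8,864.15.
Month 2: interest €113.76; balance after payment €8,832.91.
Closed form: n = −ln(1 − rB₀/P)/ln(1+r) = −ln(0.21274)/ln(1.01283) ≈ 121.370, so the balance reaches zero during payment 122.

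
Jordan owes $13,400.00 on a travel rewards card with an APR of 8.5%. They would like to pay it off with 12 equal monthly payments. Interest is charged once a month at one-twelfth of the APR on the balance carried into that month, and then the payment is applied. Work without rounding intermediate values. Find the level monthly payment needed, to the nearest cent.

$1,168.75

Monthly rate r = 8.5%/12 = 0.708333% = 0.00708333.
Level-payment amortization: P = B₀·r / (1 − (1+r)^(−n)) = 13400.00·0.00708333 / (1 − 1.00708^(−12)).
Denominator 1 − (1+r)^(−12) = 0.0812124627.
P = 94.9167 / 0.0812124627 ≈ 1168.75.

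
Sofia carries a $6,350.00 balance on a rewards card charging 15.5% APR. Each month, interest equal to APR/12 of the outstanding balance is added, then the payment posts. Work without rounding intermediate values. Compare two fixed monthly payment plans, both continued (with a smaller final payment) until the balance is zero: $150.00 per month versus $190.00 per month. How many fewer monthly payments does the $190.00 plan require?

17 fewer payments

Monthly rate r = 15.5%/12 = 1.29167% = 0.0129167.
At $150.00/mo: n = ⌈−ln(1 − rB₀/P)/ln(1+r)⌉ = 62 payments (last $100.29); total interest = total paid − $6,350.00 = $2,900.29.
At $190.00/mo: 45 payments (last $5.83); total interest $2,015.83.
Payments saved = 62 − 45 = 17.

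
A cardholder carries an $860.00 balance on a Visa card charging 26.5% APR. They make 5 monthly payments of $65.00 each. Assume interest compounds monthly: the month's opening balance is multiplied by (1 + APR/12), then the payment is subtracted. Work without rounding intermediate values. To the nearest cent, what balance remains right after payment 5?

$619.57

Monthly rate r = 26.5%/12 = 2.20833% = 0.0220833.
Each month: B ← B·(1+r) − $65.00.
Month 1: interest $18.99; balance after payment $813.99.
Month 2: interest $17.98; balance after payment $766.97.
Month 3: interest $16.94; balance after payment $718.90.
Month 4: interest $15.88; balance after payment $669.78.
Month 5: interest $14.79; balance after payment $619.57.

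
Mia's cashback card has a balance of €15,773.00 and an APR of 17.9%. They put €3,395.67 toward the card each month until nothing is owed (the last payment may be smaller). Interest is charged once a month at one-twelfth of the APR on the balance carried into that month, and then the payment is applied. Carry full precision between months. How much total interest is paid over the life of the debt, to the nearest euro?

Monthly rate r = 17.9%/12 = 1.49167% = 0.0149167.
Payoff takes n = ⌈−ln(1 − rB₀/P)/ln(1+r)⌉ = ⌈4.850⌉ = 5 payments; the last is €2,888.21.
Total paid = 4·€3,395.67 + €2,888.21 = €16,470.89.
Total interest = total paid − principal = €16,470.89 − €15,773.00 = €697.89.

€698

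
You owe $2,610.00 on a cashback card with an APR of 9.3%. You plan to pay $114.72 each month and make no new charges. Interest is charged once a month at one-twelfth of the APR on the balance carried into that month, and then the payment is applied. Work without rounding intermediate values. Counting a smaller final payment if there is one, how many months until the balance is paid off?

Monthly rate r = 9.3%/12 = 0.775% = 0.00775.
Recurrence: B ← B·(1+r) − $114.72.
Month 1: interest $20.23; balance after payment $2,515.51.
Month 2: interest $19.50; balance after payment $2,420.28.
Closed form: n = −ln(1 − rB₀/P)/ln(1+r) = −ln(0.82368)/ln(1.00775) ≈ 25.126, so the balance reaches zero during payment 26.

26 months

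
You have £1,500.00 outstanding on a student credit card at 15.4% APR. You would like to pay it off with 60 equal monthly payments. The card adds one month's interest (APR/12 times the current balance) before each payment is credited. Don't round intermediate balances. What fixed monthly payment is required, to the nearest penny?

£36.00

Monthly rate r = 15.4%/12 = 1.28333% = 0.0128333.
Level-payment amortization: P = B₀·r / (1 − (1+r)^(−n)) = 1500.00·0.0128333 / (1 − 1.01283^(−60)).
Denominator 1 − (1+r)^(−60) = 0.534713082.
P = 19.25 / 0.534713082 ≈ 36.00.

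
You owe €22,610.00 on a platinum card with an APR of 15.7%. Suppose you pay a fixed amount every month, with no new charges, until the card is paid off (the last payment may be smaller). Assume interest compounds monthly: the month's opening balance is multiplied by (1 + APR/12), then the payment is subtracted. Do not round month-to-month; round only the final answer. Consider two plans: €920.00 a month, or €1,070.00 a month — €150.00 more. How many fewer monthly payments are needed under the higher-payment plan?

5 fewer payments

Monthly rate r = 15.7%/12 = 1.30833% = 0.0130833.
At €920.00/mo: n = ⌈−ln(1 − rB₀/P)/ln(1+r)⌉ = 30 payments (last €777.18); total interest = total paid − €22,610.00 = €4,847.18.
At €1,070.00/mo: 25 payments (last €958.69); total interest €4,028.69.
Payments saved = 30 − 25 = 5.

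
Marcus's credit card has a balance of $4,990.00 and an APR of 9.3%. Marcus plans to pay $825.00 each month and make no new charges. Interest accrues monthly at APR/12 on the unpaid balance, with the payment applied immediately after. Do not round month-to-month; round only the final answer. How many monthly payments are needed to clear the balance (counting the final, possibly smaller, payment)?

7 months

Monthly rate r = 9.3%/12 = 0.775% = 0.00775.
Recurrence: B ← B·(1+r) − $825.00.
Month 1: interest $38.67; balance after payment $4,203.67.
Month 2: interest $32.58; balance after payment $3,411.25.
Closed form: n = −ln(1 − rB₀/P)/ln(1+r) = −ln(0.95312)/ln(1.00775) ≈ 6.219, so the balance reaches zero during payment 7.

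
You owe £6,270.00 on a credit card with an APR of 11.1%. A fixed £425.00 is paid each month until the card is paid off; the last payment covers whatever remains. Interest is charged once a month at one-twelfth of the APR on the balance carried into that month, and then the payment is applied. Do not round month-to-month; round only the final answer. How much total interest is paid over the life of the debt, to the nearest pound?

£502

Monthly rate r = 11.1%/12 = 0.925% = 0.00925.
Payoff takes n = ⌈−ln(1 − rB₀/P)/ln(1+r)⌉ = ⌈15.935⌉ = 16 payments; the last is £397.46.
Total paid = 15·£425.00 + £397.46 = £6,772.46.
Total interest = total paid − principal = £6,772.46 − £6,270.00 = £502.46.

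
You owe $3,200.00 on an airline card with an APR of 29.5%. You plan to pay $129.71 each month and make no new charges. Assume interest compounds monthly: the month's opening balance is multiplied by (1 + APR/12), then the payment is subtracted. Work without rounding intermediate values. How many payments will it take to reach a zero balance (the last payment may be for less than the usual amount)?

39 months

Monthly rate r = 29.5%/12 = 2.45833% = 0.0245833.
Recurrence: B ← B·(1+r) − $129.71.
Month 1: interest $78.67; balance after payment $3,148.96.
Month 2: interest $77.41; balance after payment $3,096.66.
Closed form: n = −ln(1 − rB₀/P)/ln(1+r) = −ln(0.39352)/ln(1.02458) ≈ 38.402, so the balance reaches zero during payment 39.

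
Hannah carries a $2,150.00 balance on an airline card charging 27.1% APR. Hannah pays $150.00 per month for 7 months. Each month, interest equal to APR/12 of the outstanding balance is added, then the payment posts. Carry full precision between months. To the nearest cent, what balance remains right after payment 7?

$1,389.92

Monthly rate r = 27.1%/12 = 2.25833% = 0.0225833.
Each month: B ← B·(1+r) − $150.00.
Month 1: interest $48.55; balance after payment $2,048.55.
Month 2: interest $46.26; balance after payment $1,944.82.
Month 3: interest $43.92; balance after payment $1,838.74.
Month 4: interest $41.52; balance after payment $1,730.26.
Month 5: interest $39.08; balance after payment $1,619.34.
Month 6: interest $36.57; balance after payment $1,505.91.
Month 7: interest $34.01; balance after payment $1,389.92.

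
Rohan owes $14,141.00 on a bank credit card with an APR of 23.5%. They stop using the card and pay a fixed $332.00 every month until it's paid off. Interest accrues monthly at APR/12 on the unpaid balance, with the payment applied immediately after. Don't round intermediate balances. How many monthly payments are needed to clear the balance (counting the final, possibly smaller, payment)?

93 payments

Monthly rate r = 23.5%/12 = 1.95833% = 0.0195833.
Recurrence: B ← B·(1+r) − $332.00.
Month 1: interest $276.93; balance after payment $14,085.93.
Month 2: interest $275.85; balance after payment $14,029.78.
Closed form: n = −ln(1 − rB₀/P)/ln(1+r) = −ln(0.16588)/ln(1.01958) ≈ 92.631, so the balance reaches zero during payment 93.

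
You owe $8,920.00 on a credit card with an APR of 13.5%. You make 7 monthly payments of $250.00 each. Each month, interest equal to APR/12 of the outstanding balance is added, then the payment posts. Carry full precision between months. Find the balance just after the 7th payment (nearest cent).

$7,836.42

Monthly rate r = 13.5%/12 = 1.125% = 0.01125.
Each month: B ← B·(1+r) − $250.00.
Month 1: interest $100.35; balance after payment $8,770.35.
Month 2: interest $98.67; balance after payment $8,619.02.
Month 3: interest $96.96; balance after payment $8,465.98.
Month 4: interest $95.24; balance after payment $8,311.22.
Month 5: interest $93.50; balance after payment $8,154.72.
Month 6: interest $91.74; balance after payment $7,996.46.
Month 7: interest $89.96; balance after payment $7,836.42.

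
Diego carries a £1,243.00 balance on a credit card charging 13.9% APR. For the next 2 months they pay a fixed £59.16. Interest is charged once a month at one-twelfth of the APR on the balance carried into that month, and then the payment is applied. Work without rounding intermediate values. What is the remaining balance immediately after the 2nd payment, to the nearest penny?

Monthly rate r = 13.9%/12 = 1.15833% = 0.0115833.
Each month: B ← B·(1+r) − £59.16.
Month 1: interest £14.40; balance after payment £1,198.24.
Month 2: interest £13.88; balance after payment £1,152.96.

£1,152.96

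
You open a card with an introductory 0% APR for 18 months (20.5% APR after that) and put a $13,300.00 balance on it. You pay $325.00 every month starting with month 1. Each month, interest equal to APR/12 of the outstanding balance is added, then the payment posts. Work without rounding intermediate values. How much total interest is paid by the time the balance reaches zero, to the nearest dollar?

Promo months 1–18 at r₀ = 0%/12 = 0; months 19+ at r₁ = 20.5%/12 = 0.0170833.
After month 18 (no interest yet): B = $13,300.00 − 18·$325.00 = $7,450.00.
Then at r₁ with $325.00/mo: n₂ = −ln(1 − r₁·B/P)/ln(1+r₁) ≈ 29.34 → 30 more payments.
Total paid = 47·$325.00 + $109.87 = $15,384.87; interest = $15,384.87 − $13,300.00 = $2,084.87.

$2,085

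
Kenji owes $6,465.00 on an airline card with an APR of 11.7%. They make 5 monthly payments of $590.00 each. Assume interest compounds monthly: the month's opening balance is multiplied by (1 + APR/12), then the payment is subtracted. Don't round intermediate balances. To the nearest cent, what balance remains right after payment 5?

Monthly rate r = 11.7%/12 = 0.975% = 0.00975.
Each month: B ← B·(1+r) − $590.00.
Month 1: interest $63.03; balance after payment $5,938.03.
Month 2: interest $57.90; balance after payment $5,405.93.
Month 3: interest $52.71; balance after payment $4,868.64.
Month 4: interest $47.47; balance after payment $4,326.11.
Month 5: interest $42.18; balance after payment $3,778.29.

$3,778.29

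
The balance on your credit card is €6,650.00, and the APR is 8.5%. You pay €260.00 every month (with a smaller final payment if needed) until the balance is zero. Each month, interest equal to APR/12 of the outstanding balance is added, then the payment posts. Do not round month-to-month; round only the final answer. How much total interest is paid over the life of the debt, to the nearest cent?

Monthly rate r = 8.5%/12 = 0.708333% = 0.00708333.
Payoff takes n = ⌈−ln(1 − rB₀/P)/ln(1+r)⌉ = ⌈28.318⌉ = 29 payments; the last is €82.87.
Total paid = 28·€260.00 + €82.87 = €7,362.87.
Total interest = total paid − principal = €7,362.87 − €6,650.00 = €712.87.

€712.87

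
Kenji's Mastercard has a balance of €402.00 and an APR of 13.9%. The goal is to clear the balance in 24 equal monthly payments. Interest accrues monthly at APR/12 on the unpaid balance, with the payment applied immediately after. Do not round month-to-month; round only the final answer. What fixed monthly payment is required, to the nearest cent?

Monthly rate r = 13.9%/12 = 1.15833% = 0.0115833.
Level-payment amortization: P = B₀·r / (1 − (1+r)^(−n)) = 402.00·0.0115833 / (1 − 1.01158^(−24)).
Denominator 1 − (1+r)^(−24) = 0.241492235.
P = 4.6565 / 0.241492235 ≈ 19.28.

€19.28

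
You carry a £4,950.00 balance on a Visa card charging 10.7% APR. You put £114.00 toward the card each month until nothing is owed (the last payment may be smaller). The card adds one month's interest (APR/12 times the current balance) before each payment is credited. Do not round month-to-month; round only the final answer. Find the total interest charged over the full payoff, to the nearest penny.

£1,338.38

Monthly rate r = 10.7%/12 = 0.891667% = 0.00891667.
Payoff takes n = ⌈−ln(1 − rB₀/P)/ln(1+r)⌉ = ⌈55.161⌉ = 56 payments; the last is £18.38.
Total paid = 55·£114.00 + £18.38 = £6,288.38.
Total interest = total paid − principal = £6,288.38 − £4,950.00 = £1,338.38.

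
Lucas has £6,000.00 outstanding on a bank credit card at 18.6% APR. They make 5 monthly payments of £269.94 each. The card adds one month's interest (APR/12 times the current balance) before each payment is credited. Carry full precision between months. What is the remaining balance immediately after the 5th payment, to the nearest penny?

Monthly rate r = 18.6%/12 = 1.55% = 0.0155.
Each month: B ← B·(1+r) − £269.94.
Month 1: interest £93.00; balance after payment £5,823.06.
Month 2: interest £90.26; balance after payment £5,643.38.
Month 3: interest £87.47; balance after payment £5,460.91.
Month 4: interest £84.64; balance after payment £5,275.61.
Month 5: interest £81.77; balance after payment £5,087.45.

£5,087.45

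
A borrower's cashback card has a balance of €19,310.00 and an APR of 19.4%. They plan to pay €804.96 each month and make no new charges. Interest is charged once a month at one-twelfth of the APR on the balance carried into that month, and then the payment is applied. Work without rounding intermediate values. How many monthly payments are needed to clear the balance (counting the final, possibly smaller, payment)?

Monthly rate r = 19.4%/12 = 1.61667% = 0.0161667.
Recurrence: B ← B·(1+r) − €804.96.
Month 1: interest €312.18; balance after payment €18,817.22.
Month 2: interest €304.21; balance after payment €18,316.47.
Closed form: n = −ln(1 − rB₀/P)/ln(1+r) = −ln(0.61218)/ln(1.01617) ≈ 30.599, so the balance reaches zero during payment 31.

31 payments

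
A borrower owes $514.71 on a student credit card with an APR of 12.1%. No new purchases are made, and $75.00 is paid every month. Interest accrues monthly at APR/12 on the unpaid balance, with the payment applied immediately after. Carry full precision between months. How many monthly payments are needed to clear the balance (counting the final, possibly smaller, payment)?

Monthly rate r = 12.1%/12 = 1.00833% = 0.0100833.
Recurrence: B ← B·(1+r) − $75.00.
Month 1: interest $5.19; balance after payment $444.90.
Month 2: interest $4.49; balance after payment $374.39.
Closed form: n = −ln(1 − rB₀/P)/ln(1+r) = −ln(0.9308)/ln(1.01008) ≈ 7.148, so the balance reaches zero during payment 8.

8 months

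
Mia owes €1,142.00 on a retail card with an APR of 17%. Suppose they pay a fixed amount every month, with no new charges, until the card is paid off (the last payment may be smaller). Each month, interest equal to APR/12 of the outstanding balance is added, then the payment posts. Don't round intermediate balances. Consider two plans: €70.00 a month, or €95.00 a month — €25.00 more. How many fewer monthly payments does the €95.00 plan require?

Monthly rate r = 17%/12 = 1.41667% = 0.0141667.
At €70.00/mo: n = ⌈−ln(1 − rB₀/P)/ln(1+r)⌉ = 19 payments (last €47.92); total interest = total paid − €1,142.00 = €165.92.
At €95.00/mo: 14 payments (last €25.89); total interest €118.89.
Payments saved = 19 − 14 = 5.

5 fewer payments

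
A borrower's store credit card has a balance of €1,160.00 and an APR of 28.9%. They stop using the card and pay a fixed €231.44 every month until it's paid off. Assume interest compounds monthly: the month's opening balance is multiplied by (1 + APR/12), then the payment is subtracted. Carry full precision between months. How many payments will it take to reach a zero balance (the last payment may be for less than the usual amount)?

6 payments

Monthly rate r = 28.9%/12 = 2.40833% = 0.0240833.
Recurrence: B ← B·(1+r) − €231.44.
Month 1: interest €27.94; balance after payment €956.50.
Month 2: interest €23.04; balance after payment €748.09.
Month 3: interest €18.02; balance after payment €534.67.
Month 4: interest €12.88; balance after payment €316.11.
Month 5: interest €7.61; balance after payment €92.28.
Month 6: interest €2.22; balance after payment €0.00.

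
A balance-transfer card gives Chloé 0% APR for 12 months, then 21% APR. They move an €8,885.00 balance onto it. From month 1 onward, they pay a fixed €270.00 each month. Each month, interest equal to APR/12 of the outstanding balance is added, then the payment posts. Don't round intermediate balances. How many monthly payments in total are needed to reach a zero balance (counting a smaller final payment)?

Promo months 1–12 at r₀ = 0%/12 = 0; months 13+ at r₁ = 21%/12 = 0.0175.
After month 12 (no interest yet): B = €8,885.00 − 12·€270.00 = €5,645.00.
Then at r₁ with €270.00/mo: n₂ = −ln(1 − r₁·B/P)/ln(1+r₁) ≈ 26.26 → 27 more payments.

39 months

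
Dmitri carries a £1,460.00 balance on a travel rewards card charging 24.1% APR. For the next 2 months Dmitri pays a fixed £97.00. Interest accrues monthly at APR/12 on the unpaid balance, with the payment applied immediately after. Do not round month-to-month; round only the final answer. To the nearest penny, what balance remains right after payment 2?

£1,323.28

Monthly rate r = 24.1%/12 = 2.00833% = 0.0200833.
Each month: B ← B·(1+r) − £97.00.
Month 1: interest £29.32; balance after payment £1,392.32.
Month 2: interest £27.96; balance after payment £1,323.28.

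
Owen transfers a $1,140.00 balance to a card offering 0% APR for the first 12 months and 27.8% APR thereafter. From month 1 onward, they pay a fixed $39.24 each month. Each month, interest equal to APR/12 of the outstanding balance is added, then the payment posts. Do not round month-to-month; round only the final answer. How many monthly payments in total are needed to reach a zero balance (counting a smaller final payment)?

Promo months 1–12 at r₀ = 0%/12 = 0; months 13+ at r₁ = 27.8%/12 = 0.0231667.
After month 12 (no interest yet): B = $1,140.00 − 12·$39.24 = $669.12.
Then at r₁ with $39.24/mo: n₂ = −ln(1 − r₁·B/P)/ln(1+r₁) ≈ 21.94 → 22 more payments.

34 months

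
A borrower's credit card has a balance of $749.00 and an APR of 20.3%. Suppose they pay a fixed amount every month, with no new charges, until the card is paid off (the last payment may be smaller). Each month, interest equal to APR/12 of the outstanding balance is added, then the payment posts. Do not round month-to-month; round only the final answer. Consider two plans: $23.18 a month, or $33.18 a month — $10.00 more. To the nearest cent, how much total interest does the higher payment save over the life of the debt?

Monthly rate r = 20.3%/12 = 1.69167% = 0.0169167.
At $23.18/mo: n = ⌈−ln(1 − rB₀/P)/ln(1+r)⌉ = 48 payments (last $3.60); total interest = total paid − $749.00 = $344.06.
At $33.18/mo: 29 payments (last $22.53); total interest $202.57.
Interest saved = $344.06 − $202.57 = $141.49.

$141.49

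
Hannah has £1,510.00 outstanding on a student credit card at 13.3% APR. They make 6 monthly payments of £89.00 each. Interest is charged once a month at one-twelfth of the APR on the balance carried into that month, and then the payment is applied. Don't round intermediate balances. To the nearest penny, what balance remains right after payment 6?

£1,064.22

Monthly rate r = 13.3%/12 = 1.10833% = 0.0110833.
Each month: B ← B·(1+r) − £89.00.
Month 1: interest £16.74; balance after payment £1,437.74.
Month 2: interest £15.93; balance after payment £1,364.67.
Month 3: interest £15.13; balance after payment £1,290.80.
Month 4: interest £14.31; balance after payment £1,216.10.
Month 5: interest £13.48; balance after payment £1,140.58.
Month 6: interest £12.64; balance after payment £1,064.22.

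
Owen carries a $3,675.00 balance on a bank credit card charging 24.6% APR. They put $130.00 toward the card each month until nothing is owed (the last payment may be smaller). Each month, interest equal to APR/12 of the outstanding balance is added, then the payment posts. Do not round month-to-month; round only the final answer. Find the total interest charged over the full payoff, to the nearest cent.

Monthly rate r = 24.6%/12 = 2.05% = 0.0205.
Payoff takes n = ⌈−ln(1 − rB₀/P)/ln(1+r)⌉ = ⌈42.693⌉ = 43 payments; the last is $90.37.
Total paid = 42·$130.00 + $90.37 = $5,550.37.
Total interest = total paid − principal = $5,550.37 − $3,675.00 = $1,875.37.

$1,875.37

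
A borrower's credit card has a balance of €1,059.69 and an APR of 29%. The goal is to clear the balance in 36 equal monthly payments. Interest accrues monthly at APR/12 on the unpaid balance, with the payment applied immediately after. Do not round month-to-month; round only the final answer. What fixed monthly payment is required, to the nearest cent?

Monthly rate r = 29%/12 = 2.41667% = 0.0241667.
Level-payment amortization: P = B₀·r / (1 − (1+r)^(−n)) = 1059.69·0.0241667 / (1 − 1.02417^(−36)).
Denominator 1 − (1+r)^(−36) = 0.576691417.
P = 25.6092 / 0.576691417 ≈ 44.41.

€44.41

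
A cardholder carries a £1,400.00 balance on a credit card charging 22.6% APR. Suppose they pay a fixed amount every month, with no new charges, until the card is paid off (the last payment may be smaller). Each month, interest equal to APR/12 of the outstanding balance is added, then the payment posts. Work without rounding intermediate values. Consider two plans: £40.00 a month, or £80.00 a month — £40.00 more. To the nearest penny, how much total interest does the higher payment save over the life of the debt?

Monthly rate r = 22.6%/12 = 1.88333% = 0.0188333.
At £40.00/mo: n = ⌈−ln(1 − rB₀/P)/ln(1+r)⌉ = 58 payments (last £27.62); total interest = total paid − £1,400.00 = £907.62.
At £80.00/mo: 22 payments (last £34.63); total interest £314.63.
Interest saved = £907.62 − £314.63 = £592.99.

£592.99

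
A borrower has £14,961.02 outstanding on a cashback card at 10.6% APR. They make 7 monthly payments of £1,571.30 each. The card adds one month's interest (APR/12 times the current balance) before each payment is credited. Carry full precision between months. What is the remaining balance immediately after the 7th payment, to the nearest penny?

£4,616.08

Monthly rate r = 10.6%/12 = 0.883333% = 0.00883333.
Each month: B ← B·(1+r) − £1,571.30.
Month 1: interest £132.16; balance after payment £13,521.88.
Month 2: interest £119.44; balance after payment £12,070.02.
Month 3: interest £106.62; balance after payment £10,605.34.
Month 4: interest £93.68; balance after payment £9,127.72.
Month 5: interest £80.63; balance after payment £7,637.05.
Month 6: interest £67.46; balance after payment £6,133.21.
Month 7: interest £54.18; balance after payment £4,616.08.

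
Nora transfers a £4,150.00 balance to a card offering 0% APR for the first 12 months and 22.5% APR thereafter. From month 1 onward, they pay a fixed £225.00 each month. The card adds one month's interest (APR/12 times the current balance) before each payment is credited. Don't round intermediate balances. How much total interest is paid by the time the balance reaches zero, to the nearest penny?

£109.94

Promo months 1–12 at r₀ = 0%/12 = 0; months 13+ at r₁ = 22.5%/12 = 0.01875.
After month 12 (no interest yet): B = £4,150.00 − 12·£225.00 = £1,450.00.
Then at r₁ with £225.00/mo: n₂ = −ln(1 − r₁·B/P)/ln(1+r₁) ≈ 6.93 → 7 more payments.
Total paid = 18·£225.00 + £209.94 = £4,259.94; interest = £4,259.94 − £4,150.00 = £109.94.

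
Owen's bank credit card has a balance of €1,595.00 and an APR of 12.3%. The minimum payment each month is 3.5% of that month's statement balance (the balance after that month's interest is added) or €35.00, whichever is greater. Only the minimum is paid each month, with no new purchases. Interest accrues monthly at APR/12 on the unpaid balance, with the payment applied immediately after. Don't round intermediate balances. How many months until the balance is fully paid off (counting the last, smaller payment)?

53 months

Monthly rate r = 12.3%/12 = 1.025% = 0.01025.
While 3.5% of the post-interest balance exceeds €35.00, each month B ← (B·(1+r))·(1 − 0.035), i.e. B shrinks by the factor (1+r)·0.965 = 0.97489.
This holds for months 1–19. Entering month 20 the balance is €983.85; 3.5% of the post-interest balance is now below €35.00, so the flat €35.00 minimum applies from here.
From month 20 a fixed €35.00 at rate r clears €983.85 in 34 more payments. Total: 19 + 34 = 53 months.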